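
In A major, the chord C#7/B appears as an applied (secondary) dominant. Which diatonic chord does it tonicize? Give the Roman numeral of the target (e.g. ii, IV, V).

vi

The chord is a dominant seventh chord on C#.
A dominant resolves down a perfect fifth: C# → F#. In A major, F# is scale degree 6, i.e. vi.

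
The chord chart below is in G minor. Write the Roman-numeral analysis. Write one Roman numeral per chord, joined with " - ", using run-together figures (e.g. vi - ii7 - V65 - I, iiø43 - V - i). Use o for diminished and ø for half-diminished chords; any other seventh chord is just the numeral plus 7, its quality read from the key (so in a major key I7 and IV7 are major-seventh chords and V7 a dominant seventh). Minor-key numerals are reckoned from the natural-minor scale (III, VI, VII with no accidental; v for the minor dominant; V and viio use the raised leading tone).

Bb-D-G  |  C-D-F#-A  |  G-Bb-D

i6 - V42 - i

Bb-D-G has root G, degree 1 in G minor, so i6.
C-D-F#-A has root D, degree 5 in G minor, so V42.
G-Bb-D: root G is the tonic; minor triad there is i.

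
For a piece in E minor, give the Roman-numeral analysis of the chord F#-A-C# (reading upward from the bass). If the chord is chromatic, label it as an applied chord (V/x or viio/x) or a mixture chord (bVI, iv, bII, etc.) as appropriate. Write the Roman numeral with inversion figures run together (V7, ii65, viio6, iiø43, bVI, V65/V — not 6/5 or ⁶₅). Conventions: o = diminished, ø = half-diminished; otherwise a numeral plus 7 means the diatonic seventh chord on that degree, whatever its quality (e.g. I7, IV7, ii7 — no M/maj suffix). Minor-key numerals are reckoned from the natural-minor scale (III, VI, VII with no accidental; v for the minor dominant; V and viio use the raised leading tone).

The pitches F#-A-C# form a minor triad rooted on F#.
F# is the second degree of E minor. This is the minor supertonic, borrowed from the parallel major (the Dorian ii).

ii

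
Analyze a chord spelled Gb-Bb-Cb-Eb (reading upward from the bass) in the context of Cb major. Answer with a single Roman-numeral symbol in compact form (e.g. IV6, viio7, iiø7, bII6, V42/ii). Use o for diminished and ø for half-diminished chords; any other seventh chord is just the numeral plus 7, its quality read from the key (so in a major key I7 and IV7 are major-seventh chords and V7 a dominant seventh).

I43

Stacked in thirds the chord is Cb-Eb-Gb-Bb: a major seventh chord on Cb.
In Cb major, Cb is the tonic; the diatonic major seventh chord there is I7.
With Gb in the bass the chord is in second inversion, so the figured bass is 43.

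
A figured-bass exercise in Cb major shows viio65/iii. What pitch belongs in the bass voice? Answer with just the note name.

F

The applied chord viio65/iii is rooted on D: D-F-Ab-Cb.
The figure 65 means first inversion — the third is in the bass.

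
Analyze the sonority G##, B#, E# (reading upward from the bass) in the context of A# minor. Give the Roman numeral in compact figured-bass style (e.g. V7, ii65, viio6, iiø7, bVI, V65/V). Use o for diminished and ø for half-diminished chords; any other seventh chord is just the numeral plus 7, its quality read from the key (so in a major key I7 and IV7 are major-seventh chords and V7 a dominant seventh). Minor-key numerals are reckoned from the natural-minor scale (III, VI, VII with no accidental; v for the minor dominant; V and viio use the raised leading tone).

Stacked in thirds the chord is E#-G##-B#: a major triad on E#.
In A# minor, E# is the dominant; the diatonic major triad there is V.
With G## in the bass the chord is in first inversion, so the figured bass is 6.

V6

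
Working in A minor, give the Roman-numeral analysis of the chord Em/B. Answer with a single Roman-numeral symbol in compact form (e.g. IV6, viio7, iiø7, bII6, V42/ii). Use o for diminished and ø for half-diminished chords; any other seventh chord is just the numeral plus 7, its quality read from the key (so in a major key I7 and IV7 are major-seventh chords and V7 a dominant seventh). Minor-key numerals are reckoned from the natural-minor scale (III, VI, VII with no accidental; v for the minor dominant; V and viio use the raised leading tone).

v64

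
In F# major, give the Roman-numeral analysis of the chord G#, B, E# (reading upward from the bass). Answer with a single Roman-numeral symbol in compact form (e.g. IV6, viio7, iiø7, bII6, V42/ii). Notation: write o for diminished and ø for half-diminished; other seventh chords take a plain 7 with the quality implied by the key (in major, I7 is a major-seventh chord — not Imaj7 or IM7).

viio6

Stacked in thirds the chord is E#-G#-B: a diminished triad on E#.
In F# major, E# is the leading tone; the diatonic diminished triad there is viio.
With G# in the bass the chord is in first inversion, so the figured bass is 6.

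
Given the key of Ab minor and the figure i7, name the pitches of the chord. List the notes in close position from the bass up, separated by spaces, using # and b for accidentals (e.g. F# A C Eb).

Ab Cb Eb Gb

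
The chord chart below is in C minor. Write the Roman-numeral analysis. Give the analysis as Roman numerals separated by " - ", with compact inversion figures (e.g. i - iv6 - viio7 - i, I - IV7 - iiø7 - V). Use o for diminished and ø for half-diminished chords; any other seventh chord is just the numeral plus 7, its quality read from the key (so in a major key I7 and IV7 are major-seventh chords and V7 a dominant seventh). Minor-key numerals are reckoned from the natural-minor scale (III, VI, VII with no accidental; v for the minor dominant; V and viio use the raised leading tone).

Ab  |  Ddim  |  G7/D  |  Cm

Ab has root Ab, degree 6 in C minor, so VI.
Ddim: diminished triad on D = scale degree 2 → iio.
G7/D: root G is the dominant; dominant seventh chord there is V43.
Cm: minor triad on C = scale degree 1 → i.

VI - iio - V43 - i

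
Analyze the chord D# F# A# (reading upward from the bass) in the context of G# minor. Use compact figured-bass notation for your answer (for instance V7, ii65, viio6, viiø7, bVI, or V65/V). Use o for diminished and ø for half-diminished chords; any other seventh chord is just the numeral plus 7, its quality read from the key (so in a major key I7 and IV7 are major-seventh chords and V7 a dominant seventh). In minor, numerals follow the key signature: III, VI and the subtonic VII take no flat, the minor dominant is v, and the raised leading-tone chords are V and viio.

Stacked in thirds the chord is D#-F#-A#: a minor triad on D#.
In G# minor, D# is the dominant; the diatonic minor triad there is v.

v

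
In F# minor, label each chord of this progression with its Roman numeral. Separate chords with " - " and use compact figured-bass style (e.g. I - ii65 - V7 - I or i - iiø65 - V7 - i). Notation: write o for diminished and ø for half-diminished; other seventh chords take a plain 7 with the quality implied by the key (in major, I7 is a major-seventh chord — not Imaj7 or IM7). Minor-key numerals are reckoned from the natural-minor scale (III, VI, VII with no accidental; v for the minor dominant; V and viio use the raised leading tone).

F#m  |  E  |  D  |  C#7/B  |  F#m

F#m: minor triad on F# = scale degree 1 → i.
E has root E, degree 7 in F# minor, so VII.
D: root D is the submediant; major triad there is VI.
C#7/B: root C# is the dominant; dominant seventh chord there is V42.
F#m: root F# is the tonic; minor triad there is i.

i - VII - VI - V42 - i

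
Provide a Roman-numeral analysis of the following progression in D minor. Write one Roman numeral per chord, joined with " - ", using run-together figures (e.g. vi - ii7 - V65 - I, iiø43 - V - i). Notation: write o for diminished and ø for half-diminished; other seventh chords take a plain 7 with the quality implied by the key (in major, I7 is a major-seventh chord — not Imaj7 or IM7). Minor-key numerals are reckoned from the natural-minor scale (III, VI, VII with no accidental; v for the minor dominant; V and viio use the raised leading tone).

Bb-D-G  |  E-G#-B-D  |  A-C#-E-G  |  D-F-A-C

iv6 - V7/V - V7 - i7

Bb-D-G: root G is the subdominant; minor triad there is iv6.
E-G#-B-D: a dominant seventh chord on E, the applied dominant of V → V7/V.
A-C#-E-G: root A is the dominant; dominant seventh chord there is V7.
D-F-A-C has root D, degree 1 in D minor, so i7.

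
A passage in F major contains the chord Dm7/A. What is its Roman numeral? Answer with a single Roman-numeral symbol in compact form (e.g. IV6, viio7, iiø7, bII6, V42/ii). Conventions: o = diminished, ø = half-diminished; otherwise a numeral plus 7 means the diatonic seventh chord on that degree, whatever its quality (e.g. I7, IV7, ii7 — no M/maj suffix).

Stacked in thirds the chord is D-F-A-C: a minor seventh chord on D.
D is scale degree 6 in F major, and a minor seventh chord on that degree is written vi7.
With A in the bass the chord is in second inversion, so the figured bass is 43.

vi43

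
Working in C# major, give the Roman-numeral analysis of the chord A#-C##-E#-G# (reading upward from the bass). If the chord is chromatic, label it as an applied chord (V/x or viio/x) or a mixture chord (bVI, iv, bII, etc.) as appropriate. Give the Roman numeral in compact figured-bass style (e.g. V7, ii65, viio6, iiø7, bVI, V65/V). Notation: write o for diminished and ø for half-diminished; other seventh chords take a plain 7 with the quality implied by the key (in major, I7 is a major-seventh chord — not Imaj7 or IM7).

Stacked in thirds the chord is A#-C##-E#-G#: a dominant seventh chord on A#.
A# is not a diatonic chord root with this quality in C# major, but it lies a perfect fifth above D# (ii), so the chord functions as an applied dominant of ii.

V7/ii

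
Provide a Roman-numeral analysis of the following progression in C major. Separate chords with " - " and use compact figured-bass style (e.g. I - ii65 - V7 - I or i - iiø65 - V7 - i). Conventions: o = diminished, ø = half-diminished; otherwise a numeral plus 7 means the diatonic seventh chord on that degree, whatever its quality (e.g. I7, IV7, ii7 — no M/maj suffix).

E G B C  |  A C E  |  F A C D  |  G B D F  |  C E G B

I65 - vi - ii65 - V7 - I7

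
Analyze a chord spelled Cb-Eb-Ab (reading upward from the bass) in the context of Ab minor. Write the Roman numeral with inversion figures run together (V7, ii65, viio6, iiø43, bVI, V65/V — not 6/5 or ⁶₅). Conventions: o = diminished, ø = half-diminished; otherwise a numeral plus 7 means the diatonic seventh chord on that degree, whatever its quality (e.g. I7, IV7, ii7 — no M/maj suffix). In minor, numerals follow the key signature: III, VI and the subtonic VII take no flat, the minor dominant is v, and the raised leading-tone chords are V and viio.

i6

Stacked in thirds the chord is Ab-Cb-Eb: a minor triad on Ab.
In Ab minor, Ab is the tonic; the diatonic minor triad there is i.
With Cb in the bass the chord is in first inversion, so the figured bass is 6.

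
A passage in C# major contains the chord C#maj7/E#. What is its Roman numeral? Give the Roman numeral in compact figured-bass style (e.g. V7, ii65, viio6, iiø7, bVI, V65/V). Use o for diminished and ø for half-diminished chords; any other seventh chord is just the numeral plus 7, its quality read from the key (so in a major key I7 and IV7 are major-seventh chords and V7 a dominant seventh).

I65

Stacked in thirds the chord is C#-E#-G#-B#: a major seventh chord on C#.
In C# major, C# is the tonic; the diatonic major seventh chord there is I7.
With E# in the bass the chord is in first inversion, so the figured bass is 65.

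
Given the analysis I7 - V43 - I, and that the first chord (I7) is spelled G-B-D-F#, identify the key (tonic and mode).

G major

The anchor chord is a major seventh chord on G, labeled I7.
If G is scale degree 1 and the mode makes that degree carry a major seventh chord, the tonic is G and the mode is major.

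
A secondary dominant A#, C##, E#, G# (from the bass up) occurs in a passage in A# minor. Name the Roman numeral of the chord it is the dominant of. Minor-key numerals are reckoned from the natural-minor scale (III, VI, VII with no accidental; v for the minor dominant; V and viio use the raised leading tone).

The chord is a dominant seventh chord on A#.
A dominant resolves down a perfect fifth: A# → D#. In A# minor, D# is scale degree 4, i.e. iv.

iv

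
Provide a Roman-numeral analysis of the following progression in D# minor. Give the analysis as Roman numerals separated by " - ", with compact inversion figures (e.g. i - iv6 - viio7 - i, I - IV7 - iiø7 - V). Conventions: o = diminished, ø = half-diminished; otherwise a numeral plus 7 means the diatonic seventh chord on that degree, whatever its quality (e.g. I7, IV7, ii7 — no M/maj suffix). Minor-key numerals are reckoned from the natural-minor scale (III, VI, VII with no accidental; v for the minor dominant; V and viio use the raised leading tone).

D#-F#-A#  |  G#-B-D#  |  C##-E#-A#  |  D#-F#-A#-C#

i - iv - V6 - i7

D#-F#-A# has root D#, degree 1 in D# minor, so i.
G#-B-D#: root G# is the subdominant; minor triad there is iv.
C##-E#-A#: major triad on A# = scale degree 5 → V6.
D#-F#-A#-C# has root D#, degree 1 in D# minor, so i7.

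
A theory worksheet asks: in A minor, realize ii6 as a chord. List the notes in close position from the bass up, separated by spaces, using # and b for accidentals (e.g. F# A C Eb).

ii6 is the minor supertonic, borrowed from the parallel major (the Dorian ii). In A minor that root is B.
So the chord is B-D-F#, a minor triad.
With the 6 figure the chord is in first inversion; from the bass D upward in close position it reads D-F#-B.

D F# B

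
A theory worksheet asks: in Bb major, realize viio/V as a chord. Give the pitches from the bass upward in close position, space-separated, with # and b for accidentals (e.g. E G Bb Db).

viio/V is a secondary leading-tone chord. The target V is F in Bb major; the applied chord is rooted a semitone below, on E.
Building a diminished triad on E gives E-G-Bb.

E G Bb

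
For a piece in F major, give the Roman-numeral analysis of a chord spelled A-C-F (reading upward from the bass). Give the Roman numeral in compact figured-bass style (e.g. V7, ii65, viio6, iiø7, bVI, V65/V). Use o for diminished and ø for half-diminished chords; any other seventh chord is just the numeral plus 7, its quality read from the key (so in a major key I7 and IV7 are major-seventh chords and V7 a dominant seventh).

Stacked in thirds the chord is F-A-C: a major triad on F.
In F major, F is the tonic; the diatonic major triad there is I.
With A in the bass the chord is in first inversion, so the figured bass is 6.

I6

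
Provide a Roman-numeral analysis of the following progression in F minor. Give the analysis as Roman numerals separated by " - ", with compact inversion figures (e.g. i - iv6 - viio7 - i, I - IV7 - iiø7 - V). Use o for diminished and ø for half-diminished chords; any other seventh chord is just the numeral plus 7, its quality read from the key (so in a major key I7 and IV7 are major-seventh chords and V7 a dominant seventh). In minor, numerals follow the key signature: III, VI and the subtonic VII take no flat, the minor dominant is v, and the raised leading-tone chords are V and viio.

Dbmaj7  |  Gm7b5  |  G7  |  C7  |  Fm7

Dbmaj7 has root Db, degree 6 in F minor, so VI7.
Gm7b5: root G is the supertonic; half-diminished seventh chord there is iiø7.
G7: chromatic; G is V of V, so V7/V.
C7: root C is the dominant; dominant seventh chord there is V7.
Fm7: minor seventh chord on F = scale degree 1 → i7.

VI7 - iiø7 - V7/V - V7 - i7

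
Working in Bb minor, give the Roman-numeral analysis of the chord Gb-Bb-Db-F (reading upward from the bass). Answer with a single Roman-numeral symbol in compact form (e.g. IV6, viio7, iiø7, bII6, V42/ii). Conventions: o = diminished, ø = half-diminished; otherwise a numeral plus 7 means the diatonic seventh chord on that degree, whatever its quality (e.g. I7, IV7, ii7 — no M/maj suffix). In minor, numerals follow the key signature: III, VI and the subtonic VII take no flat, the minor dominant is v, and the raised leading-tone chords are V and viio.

Stacked in thirds the chord is Gb-Bb-Db-F: a major seventh chord on Gb.
In Bb minor, Gb is the submediant; the diatonic major seventh chord there is VI7.

VI7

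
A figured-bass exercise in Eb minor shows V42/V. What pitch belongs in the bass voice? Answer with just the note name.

Eb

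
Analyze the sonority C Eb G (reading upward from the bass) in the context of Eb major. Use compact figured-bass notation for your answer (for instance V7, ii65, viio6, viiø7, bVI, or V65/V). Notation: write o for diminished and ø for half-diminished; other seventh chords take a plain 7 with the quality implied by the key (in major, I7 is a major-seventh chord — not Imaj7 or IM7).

The pitches C-Eb-G form a minor triad rooted on C.
In Eb major, C is the submediant; the diatonic minor triad there is vi.

vi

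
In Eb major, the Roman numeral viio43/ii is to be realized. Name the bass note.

Bb

The applied chord viio43/ii is rooted on E: E-G-Bb-Db.
The figure 43 means second inversion — the fifth is in the bass.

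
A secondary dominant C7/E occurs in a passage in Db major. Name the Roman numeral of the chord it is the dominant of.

The chord is a dominant seventh chord on C.
A dominant resolves down a perfect fifth: C → F. In Db major, F is scale degree 3, i.e. iii.

iii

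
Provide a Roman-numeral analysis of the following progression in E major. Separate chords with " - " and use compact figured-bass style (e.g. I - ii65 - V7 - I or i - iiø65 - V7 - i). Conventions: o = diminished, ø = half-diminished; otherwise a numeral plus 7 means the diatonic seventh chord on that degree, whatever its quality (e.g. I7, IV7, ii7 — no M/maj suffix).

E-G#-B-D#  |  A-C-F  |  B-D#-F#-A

I7 - bII6 - V7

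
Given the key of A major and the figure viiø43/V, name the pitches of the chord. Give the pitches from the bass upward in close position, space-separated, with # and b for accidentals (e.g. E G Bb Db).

A C# D# F#

viiø43/V is a secondary leading-tone chord. The target V is E in A major; the applied chord is rooted a semitone below, on D#.
Building a half-diminished seventh chord on D# gives D#-F#-A-C#.
With the 43 figure the chord is in second inversion; from the bass A upward in close position it reads A-C#-D#-F#.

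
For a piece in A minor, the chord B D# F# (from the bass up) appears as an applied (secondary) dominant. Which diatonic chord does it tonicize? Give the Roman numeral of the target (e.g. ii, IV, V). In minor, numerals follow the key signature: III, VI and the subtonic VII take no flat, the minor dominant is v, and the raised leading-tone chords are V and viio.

V

The chord is a major triad on B.
A dominant resolves down a perfect fifth: B → E. In A minor, E is scale degree 5, i.e. V.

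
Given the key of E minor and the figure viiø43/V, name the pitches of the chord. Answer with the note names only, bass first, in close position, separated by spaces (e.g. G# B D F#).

E G# A# C#

The slash marks an applied leading-tone chord: viio of V. In E minor, V is B, so the leading tone to it is A#, a half step below.
Building a half-diminished seventh chord on A# gives A#-C#-E-G#.
The figured bass 43 indicates second inversion, placing the fifth (E) in the bass: E-G#-A#-C#.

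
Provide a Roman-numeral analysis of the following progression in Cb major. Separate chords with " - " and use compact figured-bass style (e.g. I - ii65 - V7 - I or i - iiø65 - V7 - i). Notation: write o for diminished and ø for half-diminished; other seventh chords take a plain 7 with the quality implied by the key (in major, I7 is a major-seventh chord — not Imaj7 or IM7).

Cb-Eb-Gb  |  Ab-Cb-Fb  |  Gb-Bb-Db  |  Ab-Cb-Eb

Cb-Eb-Gb: major triad on Cb = scale degree 1 → I.
Ab-Cb-Fb: major triad on Fb = scale degree 4 → IV6.
Gb-Bb-Db: major triad on Gb = scale degree 5 → V.
Ab-Cb-Eb has root Ab, degree 6 in Cb major, so vi.

I - IV6 - V - vi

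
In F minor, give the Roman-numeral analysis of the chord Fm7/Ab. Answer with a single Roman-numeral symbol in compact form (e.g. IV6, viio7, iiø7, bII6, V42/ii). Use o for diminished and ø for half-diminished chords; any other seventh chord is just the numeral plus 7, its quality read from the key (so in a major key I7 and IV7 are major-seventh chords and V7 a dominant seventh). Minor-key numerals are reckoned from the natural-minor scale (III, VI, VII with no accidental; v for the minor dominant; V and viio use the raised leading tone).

i65

Stacked in thirds the chord is F-Ab-C-Eb: a minor seventh chord on F.
In F minor, F is the tonic; the diatonic minor seventh chord there is i7.
With Ab in the bass the chord is in first inversion, so the figured bass is 65.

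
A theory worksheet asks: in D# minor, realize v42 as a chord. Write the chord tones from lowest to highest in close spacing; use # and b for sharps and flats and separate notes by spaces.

G# A# C# E#

The numeral's case and figure indicate a minor seventh chord. In D# minor its root, the fifth degree, is A#.
Stacking thirds from A# gives A#-C#-E#-G#.
With the 42 figure the chord is in third inversion; from the bass G# upward in close position it reads G#-A#-C#-E#.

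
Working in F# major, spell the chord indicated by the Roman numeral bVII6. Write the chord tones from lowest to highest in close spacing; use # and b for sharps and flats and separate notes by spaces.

G# B E

bVII6 is a major triad on the lowered seventh degree (the subtonic), borrowed from the parallel minor. In F# major that root is E.
So the chord is E-G#-B, a major triad.
The figured bass 6 indicates first inversion, placing the third (G#) in the bass: G#-B-E.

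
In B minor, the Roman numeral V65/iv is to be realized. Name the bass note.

D#

The applied chord V65/iv is rooted on B: B-D#-F#-A.
The figure 65 means first inversion — the third is in the bass.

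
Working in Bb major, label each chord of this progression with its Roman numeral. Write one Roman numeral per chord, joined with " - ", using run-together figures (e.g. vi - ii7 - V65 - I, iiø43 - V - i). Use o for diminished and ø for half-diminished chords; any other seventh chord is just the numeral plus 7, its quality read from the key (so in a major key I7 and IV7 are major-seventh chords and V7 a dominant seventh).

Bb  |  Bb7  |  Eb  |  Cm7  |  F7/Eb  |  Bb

I - V7/IV - IV - ii7 - V42 - I

Bb: root Bb is the tonic; major triad there is I.
Bb7: a dominant seventh chord on Bb, the applied dominant of IV → V7/IV.
Eb: major triad on Eb = scale degree 4 → IV.
Cm7 has root C, degree 2 in Bb major, so ii7.
F7/Eb has root F, degree 5 in Bb major, so V42.
Bb has root Bb, degree 1 in Bb major, so I.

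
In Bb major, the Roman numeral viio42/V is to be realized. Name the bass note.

Db

The applied chord viio42/V is rooted on E: E-G-Bb-Db.
The figure 42 means third inversion — the seventh is in the bass.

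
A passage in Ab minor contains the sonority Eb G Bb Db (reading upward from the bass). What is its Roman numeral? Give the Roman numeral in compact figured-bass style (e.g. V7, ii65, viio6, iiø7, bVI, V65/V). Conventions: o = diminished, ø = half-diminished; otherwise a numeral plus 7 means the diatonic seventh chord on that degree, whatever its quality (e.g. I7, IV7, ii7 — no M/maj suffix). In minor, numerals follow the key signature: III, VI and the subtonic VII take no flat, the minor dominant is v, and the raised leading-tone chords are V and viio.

V7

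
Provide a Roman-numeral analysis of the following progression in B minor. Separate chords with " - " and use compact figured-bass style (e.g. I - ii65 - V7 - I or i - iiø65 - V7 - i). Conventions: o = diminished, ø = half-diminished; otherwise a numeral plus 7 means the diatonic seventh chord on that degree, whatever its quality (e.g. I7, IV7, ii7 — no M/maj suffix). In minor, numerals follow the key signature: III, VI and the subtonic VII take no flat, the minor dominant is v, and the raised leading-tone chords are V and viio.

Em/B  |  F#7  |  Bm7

iv64 - V7 - i7

Em/B: minor triad on E = scale degree 4 → iv64.
F#7: dominant seventh chord on F# = scale degree 5 → V7.
Bm7: root B is the tonic; minor seventh chord there is i7.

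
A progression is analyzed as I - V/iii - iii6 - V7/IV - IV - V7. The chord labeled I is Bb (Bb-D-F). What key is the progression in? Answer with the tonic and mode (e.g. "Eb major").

Bb major

I is given as Bb-D-F — a major triad with root Bb.
If Bb is scale degree 1 and the mode makes that degree carry a major triad, the tonic is Bb and the mode is major.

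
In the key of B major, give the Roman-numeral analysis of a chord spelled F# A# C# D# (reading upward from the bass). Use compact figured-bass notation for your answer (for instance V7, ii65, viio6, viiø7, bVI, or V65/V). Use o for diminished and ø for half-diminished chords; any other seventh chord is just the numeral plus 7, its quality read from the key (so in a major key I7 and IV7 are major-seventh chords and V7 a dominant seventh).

The pitches D#-F#-A#-C# form a minor seventh chord rooted on D#.
D# is scale degree 3 in B major, and a minor seventh chord on that degree is written iii7.
With F# in the bass the chord is in first inversion, so the figured bass is 65.

iii65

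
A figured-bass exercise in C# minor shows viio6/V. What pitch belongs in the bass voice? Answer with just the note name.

A#

The applied chord viio6/V is rooted on F##: F##-A#-C#.
The figure 6 means first inversion — the third is in the bass.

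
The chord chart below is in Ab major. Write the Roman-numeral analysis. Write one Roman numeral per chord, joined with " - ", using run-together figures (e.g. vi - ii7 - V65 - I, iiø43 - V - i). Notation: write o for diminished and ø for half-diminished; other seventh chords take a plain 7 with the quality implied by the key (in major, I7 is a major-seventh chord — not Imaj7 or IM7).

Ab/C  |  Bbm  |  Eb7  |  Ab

I6 - ii - V7 - I

Ab/C: major triad on Ab = scale degree 1 → I6.
Bbm: minor triad on Bb = scale degree 2 → ii.
Eb7: dominant seventh chord on Eb = scale degree 5 → V7.
Ab: root Ab is the tonic; major triad there is I.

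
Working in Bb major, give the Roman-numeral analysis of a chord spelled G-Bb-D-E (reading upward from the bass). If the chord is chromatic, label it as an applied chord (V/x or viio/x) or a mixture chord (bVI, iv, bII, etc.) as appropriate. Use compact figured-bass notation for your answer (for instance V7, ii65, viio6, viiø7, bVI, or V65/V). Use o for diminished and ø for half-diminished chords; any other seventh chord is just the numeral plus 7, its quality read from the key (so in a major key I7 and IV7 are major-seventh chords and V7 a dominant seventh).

Stacked in thirds the chord is E-G-Bb-D: a half-diminished seventh chord on E.
E sits a half step below F (V in Bb major); a diminished chord there is the applied leading-tone chord of V.
With G in the bass the chord is in first inversion, so the figured bass is 65.

viiø65/V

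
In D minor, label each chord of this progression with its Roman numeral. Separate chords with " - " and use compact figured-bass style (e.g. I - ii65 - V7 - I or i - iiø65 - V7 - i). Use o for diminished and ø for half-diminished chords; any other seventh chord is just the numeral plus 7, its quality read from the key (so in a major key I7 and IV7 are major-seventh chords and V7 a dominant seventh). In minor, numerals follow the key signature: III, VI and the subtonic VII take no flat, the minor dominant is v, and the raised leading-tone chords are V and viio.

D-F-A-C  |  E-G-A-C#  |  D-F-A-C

i7 - V43 - i7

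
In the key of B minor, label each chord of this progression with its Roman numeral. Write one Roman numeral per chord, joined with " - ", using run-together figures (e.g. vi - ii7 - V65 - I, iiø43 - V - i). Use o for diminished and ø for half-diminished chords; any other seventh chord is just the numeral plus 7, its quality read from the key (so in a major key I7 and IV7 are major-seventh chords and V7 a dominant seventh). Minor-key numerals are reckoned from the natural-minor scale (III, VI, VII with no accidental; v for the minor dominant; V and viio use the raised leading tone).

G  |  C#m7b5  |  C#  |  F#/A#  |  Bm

VI - iiø7 - V/V - V6 - i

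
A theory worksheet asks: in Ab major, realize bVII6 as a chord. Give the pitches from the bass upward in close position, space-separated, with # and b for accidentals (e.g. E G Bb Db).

bVII6 is a major triad on the lowered seventh degree (the subtonic), borrowed from the parallel minor. In Ab major that root is Gb.
So the chord is Gb-Bb-Db, a major triad.
The figured bass 6 indicates first inversion, placing the third (Bb) in the bass: Bb-Db-Gb.

Bb Db Gb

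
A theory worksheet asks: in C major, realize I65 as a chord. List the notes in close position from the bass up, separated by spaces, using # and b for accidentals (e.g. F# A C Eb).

E G B C

The numeral's case and figure indicate a major seventh chord. In C major its root, the first degree, is C.
Stacking thirds from C gives C-E-G-B.
The figured bass 65 indicates first inversion, placing the third (E) in the bass: E-G-B-C.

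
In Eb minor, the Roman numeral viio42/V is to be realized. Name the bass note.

Gb

The applied chord viio42/V is rooted on A: A-C-Eb-Gb.
The figure 42 means third inversion — the seventh is in the bass.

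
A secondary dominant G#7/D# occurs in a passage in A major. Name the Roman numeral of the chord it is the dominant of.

iii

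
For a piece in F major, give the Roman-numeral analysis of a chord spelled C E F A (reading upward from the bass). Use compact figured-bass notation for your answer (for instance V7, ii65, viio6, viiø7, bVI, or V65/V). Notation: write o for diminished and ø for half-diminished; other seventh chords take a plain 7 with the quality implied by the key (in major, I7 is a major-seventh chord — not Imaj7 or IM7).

The pitches F-A-C-E form a major seventh chord rooted on F.
F is scale degree 1 in F major, and a major seventh chord on that degree is written I7.
With C in the bass the chord is in second inversion, so the figured bass is 43.

I43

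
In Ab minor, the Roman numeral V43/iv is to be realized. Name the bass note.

The applied chord V43/iv is rooted on Ab: Ab-C-Eb-Gb.
The figure 43 means second inversion — the fifth is in the bass.

Eb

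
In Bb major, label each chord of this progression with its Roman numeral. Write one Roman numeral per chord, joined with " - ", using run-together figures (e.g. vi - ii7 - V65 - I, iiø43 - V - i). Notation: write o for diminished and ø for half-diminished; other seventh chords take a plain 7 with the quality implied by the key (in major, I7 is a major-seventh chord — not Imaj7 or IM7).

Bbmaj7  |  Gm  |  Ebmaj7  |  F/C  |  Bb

I7 - vi - IV7 - V64 - I

Bbmaj7 has root Bb, degree 1 in Bb major, so I7.
Gm: root G is the submediant; minor triad there is vi.
Ebmaj7: root Eb is the subdominant; major seventh chord there is IV7.
F/C: root F is the dominant; major triad there is V64.
Bb: major triad on Bb = scale degree 1 → I.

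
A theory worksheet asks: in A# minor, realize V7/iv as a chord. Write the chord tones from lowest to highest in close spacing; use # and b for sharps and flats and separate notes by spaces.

V7/iv is a secondary dominant — the dominant seventh of iv. iv in A# minor is D#, so the applied chord's root is A#, a perfect fifth above.
Building a dominant seventh chord on A# gives A#-C##-E#-G#.

A# C## E# G#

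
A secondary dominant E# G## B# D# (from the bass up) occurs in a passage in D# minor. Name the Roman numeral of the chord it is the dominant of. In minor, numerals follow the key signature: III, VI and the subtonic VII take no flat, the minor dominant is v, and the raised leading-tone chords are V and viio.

V

The chord is a dominant seventh chord on E#.
A dominant resolves down a perfect fifth: E# → A#. In D# minor, A# is scale degree 5, i.e. V.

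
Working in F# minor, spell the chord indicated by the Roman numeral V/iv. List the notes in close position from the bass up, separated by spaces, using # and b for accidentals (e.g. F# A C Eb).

F# A# C#

V/iv is a secondary dominant — the dominant triad of iv. iv in F# minor is B, so the applied chord's root is F#, a perfect fifth above.
Building a major triad on F# gives F#-A#-C#.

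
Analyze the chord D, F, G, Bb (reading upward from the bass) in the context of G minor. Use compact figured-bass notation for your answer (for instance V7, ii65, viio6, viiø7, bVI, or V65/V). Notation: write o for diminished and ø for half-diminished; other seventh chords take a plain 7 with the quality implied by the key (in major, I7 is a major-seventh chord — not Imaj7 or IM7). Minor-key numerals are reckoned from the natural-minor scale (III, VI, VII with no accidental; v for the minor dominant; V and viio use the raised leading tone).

Stacked in thirds the chord is G-Bb-D-F: a minor seventh chord on G.
In G minor, G is the tonic; the diatonic minor seventh chord there is i7.
With D in the bass the chord is in second inversion, so the figured bass is 43.

i43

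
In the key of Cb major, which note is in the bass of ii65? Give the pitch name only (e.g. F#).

Fb

ii in Cb major has root Db; the chord is Db-Fb-Ab-Cb.
The figure 65 means first inversion — the third is in the bass.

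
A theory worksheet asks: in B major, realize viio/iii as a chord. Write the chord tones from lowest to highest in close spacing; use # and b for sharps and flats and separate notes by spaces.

C## E# G#

viio/iii is a secondary leading-tone chord. The target iii is D# in B major; the applied chord is rooted a semitone below, on C##.
Building a diminished triad on C## gives C##-E#-G#.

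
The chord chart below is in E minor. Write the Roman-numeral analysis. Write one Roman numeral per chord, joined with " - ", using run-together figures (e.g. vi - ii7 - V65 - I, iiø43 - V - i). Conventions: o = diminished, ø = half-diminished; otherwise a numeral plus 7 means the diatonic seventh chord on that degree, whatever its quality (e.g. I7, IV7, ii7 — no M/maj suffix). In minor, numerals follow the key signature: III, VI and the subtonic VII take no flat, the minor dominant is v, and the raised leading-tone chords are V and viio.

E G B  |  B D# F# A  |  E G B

i - V7 - i

E-G-B: minor triad on E = scale degree 1 → i.
B-D#-F#-A: dominant seventh chord on B = scale degree 5 → V7.
E-G-B has root E, degree 1 in E minor, so i.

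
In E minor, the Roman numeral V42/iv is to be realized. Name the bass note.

The applied chord V42/iv is rooted on E: E-G#-B-D.
The figure 42 means third inversion — the seventh is in the bass.

D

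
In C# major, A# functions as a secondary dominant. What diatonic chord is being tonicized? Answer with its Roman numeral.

ii

The chord is a major triad on A#.
A dominant resolves down a perfect fifth: A# → D#. In C# major, D# is scale degree 2, i.e. ii.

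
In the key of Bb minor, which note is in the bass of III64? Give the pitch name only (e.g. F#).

Ab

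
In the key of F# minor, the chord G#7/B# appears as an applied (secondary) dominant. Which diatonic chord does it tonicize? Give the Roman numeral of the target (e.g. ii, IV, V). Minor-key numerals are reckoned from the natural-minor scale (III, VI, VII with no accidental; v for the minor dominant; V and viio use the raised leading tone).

V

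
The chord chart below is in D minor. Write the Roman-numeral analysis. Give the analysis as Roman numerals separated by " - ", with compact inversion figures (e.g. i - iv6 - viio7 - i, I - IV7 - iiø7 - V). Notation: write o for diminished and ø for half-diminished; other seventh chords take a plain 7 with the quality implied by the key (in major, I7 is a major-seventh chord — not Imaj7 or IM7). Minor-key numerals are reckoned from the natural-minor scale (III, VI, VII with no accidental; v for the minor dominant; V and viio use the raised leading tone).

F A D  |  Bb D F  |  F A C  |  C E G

F-A-D: root D is the tonic; minor triad there is i6.
Bb-D-F: major triad on Bb = scale degree 6 → VI.
F-A-C: major triad on F = scale degree 3 → III.
C-E-G: root C is the subtonic; major triad there is VII.

i6 - VI - III - VII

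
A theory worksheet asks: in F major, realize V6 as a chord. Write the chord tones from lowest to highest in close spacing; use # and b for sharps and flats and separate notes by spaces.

E G C

The numeral's case and figure indicate a major triad. In F major its root, the fifth degree, is C.
That chord is spelled C-E-G.
With the 6 figure the chord is in first inversion; from the bass E upward in close position it reads E-G-C.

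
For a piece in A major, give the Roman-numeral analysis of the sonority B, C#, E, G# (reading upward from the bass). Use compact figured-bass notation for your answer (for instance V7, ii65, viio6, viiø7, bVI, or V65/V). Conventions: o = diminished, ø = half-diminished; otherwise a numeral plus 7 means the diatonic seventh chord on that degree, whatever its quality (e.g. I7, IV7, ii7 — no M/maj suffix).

iii42

The pitches C#-E-G#-B form a minor seventh chord rooted on C#.
C# is scale degree 3 in A major, and a minor seventh chord on that degree is written iii7.
With B in the bass the chord is in third inversion, so the figured bass is 42.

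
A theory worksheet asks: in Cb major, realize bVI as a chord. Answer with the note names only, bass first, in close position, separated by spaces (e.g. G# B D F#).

Abb Cb Ebb

bVI is a major triad on the lowered sixth degree, borrowed from the parallel minor. In Cb major that root is Abb.
So the chord is Abb-Cb-Ebb, a major triad.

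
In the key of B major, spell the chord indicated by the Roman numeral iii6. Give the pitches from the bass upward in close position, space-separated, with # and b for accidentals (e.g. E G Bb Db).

F# A# D#

The numeral's case and figure indicate a minor triad. In B major its root, the mediant, is D#.
That chord is spelled D#-F#-A#.
The figured bass 6 indicates first inversion, placing the third (F#) in the bass: F#-A#-D#.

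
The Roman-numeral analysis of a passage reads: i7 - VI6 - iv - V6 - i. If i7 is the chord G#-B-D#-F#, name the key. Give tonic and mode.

i7 is given as G#-B-D#-F# — a minor seventh chord with root G#.
If G# is scale degree 1 and the mode makes that degree carry a minor seventh chord, the tonic is G# and the mode is minor.

G# minor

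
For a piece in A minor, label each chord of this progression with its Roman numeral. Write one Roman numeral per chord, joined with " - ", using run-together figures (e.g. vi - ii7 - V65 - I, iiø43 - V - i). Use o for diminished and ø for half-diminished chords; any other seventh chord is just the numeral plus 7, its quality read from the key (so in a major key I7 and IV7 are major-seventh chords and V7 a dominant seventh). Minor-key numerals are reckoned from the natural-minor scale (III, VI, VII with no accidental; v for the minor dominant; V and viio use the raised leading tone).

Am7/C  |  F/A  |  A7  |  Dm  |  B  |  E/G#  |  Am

Am7/C has root A, degree 1 in A minor, so i65.
F/A: major triad on F = scale degree 6 → VI6.
A7: a dominant seventh chord on A, the applied dominant of iv → V7/iv.
Dm: root D is the subdominant; minor triad there is iv.
B is the secondary dominant of V (major triad on B): V/V.
E/G# has root E, degree 5 in A minor, so V6.
Am: root A is the tonic; minor triad there is i.

i65 - VI6 - V7/iv - iv - V/V - V6 - i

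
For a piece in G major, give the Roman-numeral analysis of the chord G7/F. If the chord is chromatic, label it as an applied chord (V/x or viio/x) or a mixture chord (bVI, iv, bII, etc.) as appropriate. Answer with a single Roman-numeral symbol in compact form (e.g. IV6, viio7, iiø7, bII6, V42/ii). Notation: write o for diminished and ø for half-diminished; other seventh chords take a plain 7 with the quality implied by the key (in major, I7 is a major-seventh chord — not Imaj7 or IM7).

V42/IV

Stacked in thirds the chord is G-B-D-F: a dominant seventh chord on G.
G is not a diatonic chord root with this quality in G major, but it lies a perfect fifth above C (IV), so the chord functions as an applied dominant of IV.
With F in the bass the chord is in third inversion, so the figured bass is 42.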